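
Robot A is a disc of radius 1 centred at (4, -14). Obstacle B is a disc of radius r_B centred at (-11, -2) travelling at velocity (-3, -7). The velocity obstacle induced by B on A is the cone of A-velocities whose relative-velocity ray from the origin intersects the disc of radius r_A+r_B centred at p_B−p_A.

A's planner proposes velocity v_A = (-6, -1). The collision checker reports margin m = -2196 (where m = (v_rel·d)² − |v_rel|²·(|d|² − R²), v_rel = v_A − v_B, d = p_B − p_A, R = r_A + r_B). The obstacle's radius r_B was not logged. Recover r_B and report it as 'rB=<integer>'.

m = -2196
d = (-15, 12);  v_rel = (-3, 6),  |v_rel|² = 45
v_rel×d = (-3)·(12) − (6)·(-15) = 54
since m = R²·45 − 54²:  R² = (2916 + -2196) / 45 = 16
R = √16 = 4  ⇒  r_B = 4 − 1 = 3

rB=3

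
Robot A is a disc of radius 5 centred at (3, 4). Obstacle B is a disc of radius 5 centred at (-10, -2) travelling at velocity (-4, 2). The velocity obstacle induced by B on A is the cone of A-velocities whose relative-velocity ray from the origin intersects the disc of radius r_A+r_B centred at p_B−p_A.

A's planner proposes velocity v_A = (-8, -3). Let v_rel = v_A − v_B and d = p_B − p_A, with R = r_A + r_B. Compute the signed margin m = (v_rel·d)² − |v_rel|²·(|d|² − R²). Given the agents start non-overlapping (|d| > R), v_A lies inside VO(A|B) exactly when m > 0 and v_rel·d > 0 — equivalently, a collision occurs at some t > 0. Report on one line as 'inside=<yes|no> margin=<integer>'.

d = (-13, -6),  |d|² = 205;  R = 5+5 = 10,  c = 205−10² = 105
v_rel = (-4, -5),  |v_rel|² = 41;  v_rel·d = (-4)·(-13) + (-5)·(-6) = 82
41·t² − 164·t + 105 = 0  ⇒  m = 82² − 41·105 = 2419
m = 2419 > 0,  v_rel·d = 82 > 0  ⇒  inside

inside=yes margin=2419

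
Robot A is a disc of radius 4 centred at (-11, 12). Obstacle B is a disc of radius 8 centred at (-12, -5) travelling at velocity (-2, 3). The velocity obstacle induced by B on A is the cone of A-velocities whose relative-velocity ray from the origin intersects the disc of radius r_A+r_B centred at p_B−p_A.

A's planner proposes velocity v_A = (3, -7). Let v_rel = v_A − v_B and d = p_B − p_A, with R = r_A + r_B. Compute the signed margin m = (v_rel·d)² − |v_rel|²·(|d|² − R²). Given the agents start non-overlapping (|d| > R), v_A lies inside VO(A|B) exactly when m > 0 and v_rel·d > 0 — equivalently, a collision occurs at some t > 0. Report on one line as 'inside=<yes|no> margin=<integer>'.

d = (-1, -17),  |d|² = 290;  R = 4+8 = 12,  c = 290−12² = 146
v_rel = (5, -10),  |v_rel|² = 125;  v_rel·d = (5)·(-1) + (-10)·(-17) = 165
125·t² − 330·t + 146 = 0  ⇒  m = 165² − 125·146 = 8975
m = 8975 > 0,  v_rel·d = 165 > 0  ⇒  inside

inside=yes margin=8975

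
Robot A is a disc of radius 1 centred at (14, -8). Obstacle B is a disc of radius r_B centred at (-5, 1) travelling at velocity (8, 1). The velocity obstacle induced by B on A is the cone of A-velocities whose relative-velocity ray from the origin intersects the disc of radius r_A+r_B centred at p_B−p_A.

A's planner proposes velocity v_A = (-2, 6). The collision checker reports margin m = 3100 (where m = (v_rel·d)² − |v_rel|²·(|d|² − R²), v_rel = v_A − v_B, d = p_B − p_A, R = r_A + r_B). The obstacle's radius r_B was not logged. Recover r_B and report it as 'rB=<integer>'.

m = 3100
d = (-19, 9);  v_rel = (-10, 5),  |v_rel|² = 125
v_rel×d = (-10)·(9) − (5)·(-19) = 5
since m = R²·125 − 5²:  R² = (25 + 3100) / 125 = 25
R = √25 = 5  ⇒  r_B = 5 − 1 = 4

rB=4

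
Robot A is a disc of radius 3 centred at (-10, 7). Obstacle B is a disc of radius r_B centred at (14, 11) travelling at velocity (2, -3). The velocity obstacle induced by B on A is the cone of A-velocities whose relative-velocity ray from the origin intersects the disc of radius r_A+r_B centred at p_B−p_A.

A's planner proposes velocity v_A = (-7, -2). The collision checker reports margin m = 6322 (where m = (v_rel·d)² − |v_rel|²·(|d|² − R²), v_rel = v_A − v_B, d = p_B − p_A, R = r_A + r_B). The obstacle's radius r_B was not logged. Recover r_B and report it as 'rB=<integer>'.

m = 6322
d = (24, 4);  v_rel = (-9, 1),  |v_rel|² = 82
v_rel×d = (-9)·(4) − (1)·(24) = -60
since m = R²·82 − (-60)²:  R² = (3600 + 6322) / 82 = 121
R = √121 = 11  ⇒  r_B = 11 − 3 = 8

rB=8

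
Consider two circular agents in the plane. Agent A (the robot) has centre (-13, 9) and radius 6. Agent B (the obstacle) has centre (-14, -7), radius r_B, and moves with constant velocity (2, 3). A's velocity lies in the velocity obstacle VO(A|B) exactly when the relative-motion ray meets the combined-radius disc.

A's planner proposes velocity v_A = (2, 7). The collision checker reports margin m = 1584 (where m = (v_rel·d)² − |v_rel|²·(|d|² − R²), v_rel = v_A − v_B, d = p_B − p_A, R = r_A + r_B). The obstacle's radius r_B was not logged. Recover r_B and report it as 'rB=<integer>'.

m = 1584
d = (-1, -16);  v_rel = (0, 4),  |v_rel|² = 16
v_rel×d = (0)·(-16) − (4)·(-1) = 4
since m = R²·16 − 4²:  R² = (16 + 1584) / 16 = 100
R = √100 = 10  ⇒  r_B = 10 − 6 = 4

rB=4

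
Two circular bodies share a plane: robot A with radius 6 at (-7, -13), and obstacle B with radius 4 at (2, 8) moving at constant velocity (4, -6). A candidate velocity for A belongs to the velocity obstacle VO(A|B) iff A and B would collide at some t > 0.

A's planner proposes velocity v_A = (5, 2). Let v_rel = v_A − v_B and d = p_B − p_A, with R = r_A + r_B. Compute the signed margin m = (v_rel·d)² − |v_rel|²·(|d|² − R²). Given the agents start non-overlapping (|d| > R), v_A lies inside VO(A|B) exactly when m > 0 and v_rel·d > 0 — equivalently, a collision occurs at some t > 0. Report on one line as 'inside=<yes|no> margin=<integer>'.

d = (9, 21),  |d|² = 522;  R = 6+4 = 10,  c = 522−10² = 422
v_rel = (1, 8),  |v_rel|² = 65;  v_rel·d = (1)·(9) + (8)·(21) = 177
65·t² − 354·t + 422 = 0  ⇒  m = 177² − 65·422 = 3899
m = 3899 > 0,  v_rel·d = 177 > 0  ⇒  inside

inside=yes margin=3899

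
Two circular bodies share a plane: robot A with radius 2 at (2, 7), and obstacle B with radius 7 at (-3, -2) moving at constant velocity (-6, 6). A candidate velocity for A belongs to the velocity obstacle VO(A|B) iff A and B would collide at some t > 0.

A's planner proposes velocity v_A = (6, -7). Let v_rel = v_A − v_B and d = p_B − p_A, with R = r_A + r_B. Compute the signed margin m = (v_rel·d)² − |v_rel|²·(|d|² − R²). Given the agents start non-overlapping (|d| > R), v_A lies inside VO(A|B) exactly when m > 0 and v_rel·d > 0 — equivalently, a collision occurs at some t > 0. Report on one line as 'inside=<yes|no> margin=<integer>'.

d = (-5, -9),  |d|² = 106;  R = 2+7 = 9,  c = 106−9² = 25
v_rel = (12, -13),  |v_rel|² = 313;  v_rel·d = (12)·(-5) + (-13)·(-9) = 57
313·t² − 114·t + 25 = 0  ⇒  m = 57² − 313·25 = -4576
m = -4576 < 0,  v_rel·d = 57 > 0  ⇒  outside

inside=no margin=-4576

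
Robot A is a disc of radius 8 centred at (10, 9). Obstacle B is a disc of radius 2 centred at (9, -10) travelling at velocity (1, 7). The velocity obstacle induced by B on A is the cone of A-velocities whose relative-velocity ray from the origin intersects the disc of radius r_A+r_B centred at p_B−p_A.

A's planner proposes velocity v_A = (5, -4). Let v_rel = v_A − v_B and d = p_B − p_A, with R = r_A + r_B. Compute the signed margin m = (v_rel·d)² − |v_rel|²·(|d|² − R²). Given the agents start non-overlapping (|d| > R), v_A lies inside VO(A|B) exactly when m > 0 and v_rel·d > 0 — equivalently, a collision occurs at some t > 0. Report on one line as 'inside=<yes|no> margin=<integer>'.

d = (-1, -19),  |d|² = 362;  R = 8+2 = 10,  c = 362−10² = 262
v_rel = (4, -11),  |v_rel|² = 137;  v_rel·d = (4)·(-1) + (-11)·(-19) = 205
137·t² − 410·t + 262 = 0  ⇒  m = 205² − 137·262 = 6131
m = 6131 > 0,  v_rel·d = 205 > 0  ⇒  inside

inside=yes margin=6131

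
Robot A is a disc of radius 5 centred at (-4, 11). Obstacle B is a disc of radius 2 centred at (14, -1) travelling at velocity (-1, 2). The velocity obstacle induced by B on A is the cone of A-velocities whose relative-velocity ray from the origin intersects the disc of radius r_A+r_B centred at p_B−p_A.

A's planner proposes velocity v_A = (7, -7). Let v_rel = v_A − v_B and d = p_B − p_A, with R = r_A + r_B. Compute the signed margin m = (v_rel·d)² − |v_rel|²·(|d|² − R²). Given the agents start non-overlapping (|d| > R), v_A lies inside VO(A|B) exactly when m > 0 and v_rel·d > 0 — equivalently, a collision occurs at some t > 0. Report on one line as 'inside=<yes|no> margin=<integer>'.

d = (18, -12),  |d|² = 468;  R = 5+2 = 7,  c = 468−7² = 419
v_rel = (8, -9),  |v_rel|² = 145;  v_rel·d = (8)·(18) + (-9)·(-12) = 252
145·t² − 504·t + 419 = 0  ⇒  m = 252² − 145·419 = 2749
m = 2749 > 0,  v_rel·d = 252 > 0  ⇒  inside

inside=yes margin=2749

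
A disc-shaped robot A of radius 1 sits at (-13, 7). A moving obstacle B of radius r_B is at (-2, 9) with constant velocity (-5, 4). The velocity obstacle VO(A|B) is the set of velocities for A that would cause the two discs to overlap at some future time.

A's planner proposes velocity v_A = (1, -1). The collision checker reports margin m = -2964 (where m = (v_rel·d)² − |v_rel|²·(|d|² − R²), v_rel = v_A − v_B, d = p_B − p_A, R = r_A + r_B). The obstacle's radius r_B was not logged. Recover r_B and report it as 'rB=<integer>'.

m = -2964
d = (11, 2);  v_rel = (6, -5),  |v_rel|² = 61
v_rel×d = (6)·(2) − (-5)·(11) = 67
since m = R²·61 − 67²:  R² = (4489 + -2964) / 61 = 25
R = √25 = 5  ⇒  r_B = 5 − 1 = 4

rB=4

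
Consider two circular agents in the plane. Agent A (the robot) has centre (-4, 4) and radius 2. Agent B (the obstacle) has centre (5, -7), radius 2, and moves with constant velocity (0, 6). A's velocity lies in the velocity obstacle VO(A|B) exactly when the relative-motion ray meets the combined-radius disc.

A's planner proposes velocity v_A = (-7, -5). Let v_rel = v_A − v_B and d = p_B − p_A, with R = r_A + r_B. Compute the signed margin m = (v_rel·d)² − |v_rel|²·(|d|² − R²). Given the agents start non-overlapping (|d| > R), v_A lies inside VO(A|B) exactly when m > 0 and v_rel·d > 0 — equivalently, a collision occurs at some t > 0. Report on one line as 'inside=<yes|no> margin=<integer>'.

d = (9, -11),  |d|² = 202;  R = 2+2 = 4,  c = 202−4² = 186
v_rel = (-7, -11),  |v_rel|² = 170;  v_rel·d = (-7)·(9) + (-11)·(-11) = 58
170·t² − 116·t + 186 = 0  ⇒  m = 58² − 170·186 = -28256
m = -28256 < 0,  v_rel·d = 58 > 0  ⇒  outside

inside=no margin=-28256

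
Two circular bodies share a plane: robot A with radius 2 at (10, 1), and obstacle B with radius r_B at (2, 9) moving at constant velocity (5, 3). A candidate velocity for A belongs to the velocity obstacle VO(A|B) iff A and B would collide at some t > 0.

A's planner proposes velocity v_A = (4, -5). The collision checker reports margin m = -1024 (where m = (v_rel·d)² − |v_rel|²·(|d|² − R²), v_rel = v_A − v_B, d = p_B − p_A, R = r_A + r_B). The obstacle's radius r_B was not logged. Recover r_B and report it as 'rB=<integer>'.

m = -1024
d = (-8, 8);  v_rel = (-1, -8),  |v_rel|² = 65
v_rel×d = (-1)·(8) − (-8)·(-8) = -72
since m = R²·65 − (-72)²:  R² = (5184 + -1024) / 65 = 64
R = √64 = 8  ⇒  r_B = 8 − 2 = 6

rB=6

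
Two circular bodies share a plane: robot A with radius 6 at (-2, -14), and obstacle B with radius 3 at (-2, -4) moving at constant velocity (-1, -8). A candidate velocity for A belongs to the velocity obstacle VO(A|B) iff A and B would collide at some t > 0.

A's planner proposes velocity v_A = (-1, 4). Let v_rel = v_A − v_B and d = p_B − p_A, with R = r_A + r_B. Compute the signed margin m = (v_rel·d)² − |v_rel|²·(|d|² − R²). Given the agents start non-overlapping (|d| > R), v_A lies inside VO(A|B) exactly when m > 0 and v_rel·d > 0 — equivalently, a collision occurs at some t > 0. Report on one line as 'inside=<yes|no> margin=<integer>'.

d = (0, 10),  |d|² = 100;  R = 6+3 = 9,  c = 100−9² = 19
v_rel = (0, 12),  |v_rel|² = 144;  v_rel·d = (0)·(0) + (12)·(10) = 120
144·t² − 240·t + 19 = 0  ⇒  m = 120² − 144·19 = 11664
m = 11664 > 0,  v_rel·d = 120 > 0  ⇒  inside

inside=yes margin=11664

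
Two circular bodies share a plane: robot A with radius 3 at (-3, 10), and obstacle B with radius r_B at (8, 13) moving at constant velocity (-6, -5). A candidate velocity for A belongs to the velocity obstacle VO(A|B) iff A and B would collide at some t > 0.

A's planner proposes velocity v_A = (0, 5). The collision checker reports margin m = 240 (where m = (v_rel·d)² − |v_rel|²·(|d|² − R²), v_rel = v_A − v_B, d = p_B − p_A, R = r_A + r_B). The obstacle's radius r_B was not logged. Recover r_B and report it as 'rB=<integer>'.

m = 240
d = (11, 3);  v_rel = (6, 10),  |v_rel|² = 136
v_rel×d = (6)·(3) − (10)·(11) = -92
since m = R²·136 − (-92)²:  R² = (8464 + 240) / 136 = 64
R = √64 = 8  ⇒  r_B = 8 − 3 = 5

rB=5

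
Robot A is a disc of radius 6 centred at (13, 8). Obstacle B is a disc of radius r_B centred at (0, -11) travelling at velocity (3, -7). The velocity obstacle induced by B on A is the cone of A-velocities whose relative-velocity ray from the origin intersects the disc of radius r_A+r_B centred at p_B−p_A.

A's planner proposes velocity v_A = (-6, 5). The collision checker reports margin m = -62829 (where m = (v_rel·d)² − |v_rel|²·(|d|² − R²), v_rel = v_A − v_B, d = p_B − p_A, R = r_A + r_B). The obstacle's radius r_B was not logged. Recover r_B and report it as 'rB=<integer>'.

m = -62829
d = (-13, -19);  v_rel = (-9, 12),  |v_rel|² = 225
v_rel×d = (-9)·(-19) − (12)·(-13) = 327
since m = R²·225 − 327²:  R² = (106929 + -62829) / 225 = 196
R = √196 = 14  ⇒  r_B = 14 − 6 = 8

rB=8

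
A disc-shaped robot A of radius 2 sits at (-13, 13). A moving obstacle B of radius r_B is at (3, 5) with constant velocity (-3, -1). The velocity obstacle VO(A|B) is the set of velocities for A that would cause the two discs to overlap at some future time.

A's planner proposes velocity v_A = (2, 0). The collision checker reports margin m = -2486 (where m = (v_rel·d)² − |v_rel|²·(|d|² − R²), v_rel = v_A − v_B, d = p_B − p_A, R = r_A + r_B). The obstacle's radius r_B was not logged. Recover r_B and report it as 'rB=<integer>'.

m = -2486
d = (16, -8);  v_rel = (5, 1),  |v_rel|² = 26
v_rel×d = (5)·(-8) − (1)·(16) = -56
since m = R²·26 − (-56)²:  R² = (3136 + -2486) / 26 = 25
R = √25 = 5  ⇒  r_B = 5 − 2 = 3

rB=3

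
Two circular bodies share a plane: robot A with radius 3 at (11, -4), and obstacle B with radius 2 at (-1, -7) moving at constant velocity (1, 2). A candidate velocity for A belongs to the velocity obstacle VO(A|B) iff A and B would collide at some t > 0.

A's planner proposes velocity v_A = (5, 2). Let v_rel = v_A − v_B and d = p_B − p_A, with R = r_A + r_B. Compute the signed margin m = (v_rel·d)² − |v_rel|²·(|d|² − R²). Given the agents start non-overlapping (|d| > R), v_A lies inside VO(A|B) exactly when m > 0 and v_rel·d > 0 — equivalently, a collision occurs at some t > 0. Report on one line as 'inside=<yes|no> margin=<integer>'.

d = (-12, -3),  |d|² = 153;  R = 3+2 = 5,  c = 153−5² = 128
v_rel = (4, 0),  |v_rel|² = 16;  v_rel·d = (4)·(-12) + (0)·(-3) = -48
16·t² + 96·t + 128 = 0  ⇒  m = (-48)² − 16·128 = 256
m = 256 > 0,  v_rel·d = -48 < 0  ⇒  outside

inside=no margin=256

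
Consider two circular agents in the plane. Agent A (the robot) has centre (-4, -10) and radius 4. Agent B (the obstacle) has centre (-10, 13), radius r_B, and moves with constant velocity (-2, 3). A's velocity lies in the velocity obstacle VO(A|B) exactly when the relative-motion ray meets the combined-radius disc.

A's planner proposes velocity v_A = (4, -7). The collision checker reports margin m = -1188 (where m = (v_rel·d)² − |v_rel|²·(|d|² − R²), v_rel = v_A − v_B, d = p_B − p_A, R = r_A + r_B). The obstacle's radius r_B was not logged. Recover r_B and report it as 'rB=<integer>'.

m = -1188
d = (-6, 23);  v_rel = (6, -10),  |v_rel|² = 136
v_rel×d = (6)·(23) − (-10)·(-6) = 78
since m = R²·136 − 78²:  R² = (6084 + -1188) / 136 = 36
R = √36 = 6  ⇒  r_B = 6 − 4 = 2

rB=2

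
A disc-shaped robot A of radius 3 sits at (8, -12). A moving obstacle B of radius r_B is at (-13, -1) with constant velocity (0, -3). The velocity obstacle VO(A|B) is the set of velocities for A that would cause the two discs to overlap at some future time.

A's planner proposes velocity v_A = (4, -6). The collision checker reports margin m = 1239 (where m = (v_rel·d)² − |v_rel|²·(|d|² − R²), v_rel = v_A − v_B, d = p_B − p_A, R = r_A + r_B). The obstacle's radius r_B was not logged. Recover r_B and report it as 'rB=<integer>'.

m = 1239
d = (-21, 11);  v_rel = (4, -3),  |v_rel|² = 25
v_rel×d = (4)·(11) − (-3)·(-21) = -19
since m = R²·25 − (-19)²:  R² = (361 + 1239) / 25 = 64
R = √64 = 8  ⇒  r_B = 8 − 3 = 5

rB=5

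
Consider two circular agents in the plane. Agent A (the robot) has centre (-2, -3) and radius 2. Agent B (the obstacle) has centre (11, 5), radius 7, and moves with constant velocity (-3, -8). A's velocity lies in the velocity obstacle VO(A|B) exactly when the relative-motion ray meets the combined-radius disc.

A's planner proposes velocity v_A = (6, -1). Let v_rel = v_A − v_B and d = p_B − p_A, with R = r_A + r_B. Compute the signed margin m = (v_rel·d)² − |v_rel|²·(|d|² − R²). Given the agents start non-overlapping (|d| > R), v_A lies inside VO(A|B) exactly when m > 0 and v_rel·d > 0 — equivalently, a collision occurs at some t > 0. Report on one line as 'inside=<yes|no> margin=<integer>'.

d = (13, 8),  |d|² = 233;  R = 2+7 = 9,  c = 233−9² = 152
v_rel = (9, 7),  |v_rel|² = 130;  v_rel·d = (9)·(13) + (7)·(8) = 173
130·t² − 346·t + 152 = 0  ⇒  m = 173² − 130·152 = 10169
m = 10169 > 0,  v_rel·d = 173 > 0  ⇒  inside

inside=yes margin=10169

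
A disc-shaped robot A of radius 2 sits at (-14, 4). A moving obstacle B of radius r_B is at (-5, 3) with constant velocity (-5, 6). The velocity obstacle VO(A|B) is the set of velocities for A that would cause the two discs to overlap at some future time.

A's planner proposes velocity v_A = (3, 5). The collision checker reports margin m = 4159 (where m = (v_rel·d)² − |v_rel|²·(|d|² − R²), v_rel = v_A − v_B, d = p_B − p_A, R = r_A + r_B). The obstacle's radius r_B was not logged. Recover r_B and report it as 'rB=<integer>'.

m = 4159
d = (9, -1);  v_rel = (8, -1),  |v_rel|² = 65
v_rel×d = (8)·(-1) − (-1)·(9) = 1
since m = R²·65 − 1²:  R² = (1 + 4159) / 65 = 64
R = √64 = 8  ⇒  r_B = 8 − 2 = 6

rB=6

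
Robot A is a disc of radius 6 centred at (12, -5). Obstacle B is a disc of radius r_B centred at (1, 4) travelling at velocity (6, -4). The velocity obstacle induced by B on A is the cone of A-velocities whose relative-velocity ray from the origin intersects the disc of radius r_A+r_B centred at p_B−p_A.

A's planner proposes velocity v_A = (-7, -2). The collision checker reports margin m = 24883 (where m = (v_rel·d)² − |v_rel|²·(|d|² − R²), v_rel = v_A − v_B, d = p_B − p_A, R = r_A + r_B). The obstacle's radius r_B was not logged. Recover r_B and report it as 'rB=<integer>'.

m = 24883
d = (-11, 9);  v_rel = (-13, 2),  |v_rel|² = 173
v_rel×d = (-13)·(9) − (2)·(-11) = -95
since m = R²·173 − (-95)²:  R² = (9025 + 24883) / 173 = 196
R = √196 = 14  ⇒  r_B = 14 − 6 = 8

rB=8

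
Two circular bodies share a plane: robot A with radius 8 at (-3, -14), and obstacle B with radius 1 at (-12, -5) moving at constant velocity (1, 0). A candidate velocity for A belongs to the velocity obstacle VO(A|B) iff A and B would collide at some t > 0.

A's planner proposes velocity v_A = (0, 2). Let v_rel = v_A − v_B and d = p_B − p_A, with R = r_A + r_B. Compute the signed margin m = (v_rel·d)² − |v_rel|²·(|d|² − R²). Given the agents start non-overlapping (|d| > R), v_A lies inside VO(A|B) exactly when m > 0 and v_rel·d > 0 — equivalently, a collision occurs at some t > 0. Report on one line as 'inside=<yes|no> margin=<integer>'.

d = (-9, 9),  |d|² = 162;  R = 8+1 = 9,  c = 162−9² = 81
v_rel = (-1, 2),  |v_rel|² = 5;  v_rel·d = (-1)·(-9) + (2)·(9) = 27
5·t² − 54·t + 81 = 0  ⇒  m = 27² − 5·81 = 324
m = 324 > 0,  v_rel·d = 27 > 0  ⇒  inside

inside=yes margin=324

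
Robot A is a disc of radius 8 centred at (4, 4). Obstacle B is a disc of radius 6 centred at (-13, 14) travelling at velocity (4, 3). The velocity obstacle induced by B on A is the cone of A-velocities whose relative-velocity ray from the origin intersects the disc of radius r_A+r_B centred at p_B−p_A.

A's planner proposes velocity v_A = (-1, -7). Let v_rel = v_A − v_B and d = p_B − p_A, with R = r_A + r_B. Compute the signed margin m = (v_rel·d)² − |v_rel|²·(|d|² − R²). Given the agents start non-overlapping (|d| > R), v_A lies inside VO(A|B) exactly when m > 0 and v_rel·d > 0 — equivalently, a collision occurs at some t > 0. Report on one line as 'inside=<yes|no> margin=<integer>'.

d = (-17, 10),  |d|² = 389;  R = 8+6 = 14,  c = 389−14² = 193
v_rel = (-5, -10),  |v_rel|² = 125;  v_rel·d = (-5)·(-17) + (-10)·(10) = -15
125·t² + 30·t + 193 = 0  ⇒  m = (-15)² − 125·193 = -23900
m = -23900 < 0,  v_rel·d = -15 < 0  ⇒  outside

inside=no margin=-23900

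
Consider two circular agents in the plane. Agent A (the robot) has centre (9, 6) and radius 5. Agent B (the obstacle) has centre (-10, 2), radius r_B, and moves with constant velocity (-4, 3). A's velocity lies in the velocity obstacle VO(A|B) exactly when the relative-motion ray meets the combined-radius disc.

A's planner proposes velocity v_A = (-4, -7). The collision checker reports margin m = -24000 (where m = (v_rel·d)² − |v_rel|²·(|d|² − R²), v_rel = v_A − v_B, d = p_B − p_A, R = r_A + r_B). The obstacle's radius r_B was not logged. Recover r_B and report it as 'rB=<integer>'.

m = -24000
d = (-19, -4);  v_rel = (0, -10),  |v_rel|² = 100
v_rel×d = (0)·(-4) − (-10)·(-19) = -190
since m = R²·100 − (-190)²:  R² = (36100 + -24000) / 100 = 121
R = √121 = 11  ⇒  r_B = 11 − 5 = 6

rB=6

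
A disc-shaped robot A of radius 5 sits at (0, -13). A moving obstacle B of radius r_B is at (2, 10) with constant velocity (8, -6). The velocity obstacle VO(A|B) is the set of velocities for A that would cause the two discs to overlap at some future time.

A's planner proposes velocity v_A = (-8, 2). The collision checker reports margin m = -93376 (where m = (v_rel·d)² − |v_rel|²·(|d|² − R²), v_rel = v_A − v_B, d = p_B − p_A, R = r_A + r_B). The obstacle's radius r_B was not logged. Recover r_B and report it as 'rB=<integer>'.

m = -93376
d = (2, 23);  v_rel = (-16, 8),  |v_rel|² = 320
v_rel×d = (-16)·(23) − (8)·(2) = -384
since m = R²·320 − (-384)²:  R² = (147456 + -93376) / 320 = 169
R = √169 = 13  ⇒  r_B = 13 − 5 = 8

rB=8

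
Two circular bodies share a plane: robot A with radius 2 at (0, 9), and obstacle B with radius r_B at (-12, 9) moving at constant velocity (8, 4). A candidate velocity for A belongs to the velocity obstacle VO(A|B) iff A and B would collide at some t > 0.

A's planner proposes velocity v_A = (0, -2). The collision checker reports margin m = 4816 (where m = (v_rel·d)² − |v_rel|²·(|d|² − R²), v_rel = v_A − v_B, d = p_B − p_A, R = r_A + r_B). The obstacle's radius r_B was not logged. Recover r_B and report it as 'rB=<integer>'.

m = 4816
d = (-12, 0);  v_rel = (-8, -6),  |v_rel|² = 100
v_rel×d = (-8)·(0) − (-6)·(-12) = -72
since m = R²·100 − (-72)²:  R² = (5184 + 4816) / 100 = 100
R = √100 = 10  ⇒  r_B = 10 − 2 = 8

rB=8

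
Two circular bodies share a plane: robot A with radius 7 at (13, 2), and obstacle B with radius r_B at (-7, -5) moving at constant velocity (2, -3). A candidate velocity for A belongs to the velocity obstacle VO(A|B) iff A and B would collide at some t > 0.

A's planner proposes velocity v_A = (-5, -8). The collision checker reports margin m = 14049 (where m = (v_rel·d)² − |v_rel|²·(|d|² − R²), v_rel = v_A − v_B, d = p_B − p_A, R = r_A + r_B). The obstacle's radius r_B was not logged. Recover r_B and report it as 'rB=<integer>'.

m = 14049
d = (-20, -7);  v_rel = (-7, -5),  |v_rel|² = 74
v_rel×d = (-7)·(-7) − (-5)·(-20) = -51
since m = R²·74 − (-51)²:  R² = (2601 + 14049) / 74 = 225
R = √225 = 15  ⇒  r_B = 15 − 7 = 8

rB=8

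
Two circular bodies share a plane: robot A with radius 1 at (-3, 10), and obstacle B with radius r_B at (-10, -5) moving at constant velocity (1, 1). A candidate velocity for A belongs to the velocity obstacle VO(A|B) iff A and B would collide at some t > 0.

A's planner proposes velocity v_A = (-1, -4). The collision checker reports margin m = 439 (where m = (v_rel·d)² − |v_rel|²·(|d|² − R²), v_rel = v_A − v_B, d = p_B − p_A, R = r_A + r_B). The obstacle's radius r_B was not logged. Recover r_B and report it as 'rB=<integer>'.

m = 439
d = (-7, -15);  v_rel = (-2, -5),  |v_rel|² = 29
v_rel×d = (-2)·(-15) − (-5)·(-7) = -5
since m = R²·29 − (-5)²:  R² = (25 + 439) / 29 = 16
R = √16 = 4  ⇒  r_B = 4 − 1 = 3

rB=3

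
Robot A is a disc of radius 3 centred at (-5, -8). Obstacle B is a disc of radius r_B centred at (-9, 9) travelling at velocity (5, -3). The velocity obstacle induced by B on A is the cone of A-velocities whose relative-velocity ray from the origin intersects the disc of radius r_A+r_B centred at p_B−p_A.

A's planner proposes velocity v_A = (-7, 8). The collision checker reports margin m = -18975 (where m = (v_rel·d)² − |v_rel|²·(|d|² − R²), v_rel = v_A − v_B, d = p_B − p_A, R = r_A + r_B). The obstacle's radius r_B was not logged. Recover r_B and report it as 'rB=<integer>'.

m = -18975
d = (-4, 17);  v_rel = (-12, 11),  |v_rel|² = 265
v_rel×d = (-12)·(17) − (11)·(-4) = -160
since m = R²·265 − (-160)²:  R² = (25600 + -18975) / 265 = 25
R = √25 = 5  ⇒  r_B = 5 − 3 = 2

rB=2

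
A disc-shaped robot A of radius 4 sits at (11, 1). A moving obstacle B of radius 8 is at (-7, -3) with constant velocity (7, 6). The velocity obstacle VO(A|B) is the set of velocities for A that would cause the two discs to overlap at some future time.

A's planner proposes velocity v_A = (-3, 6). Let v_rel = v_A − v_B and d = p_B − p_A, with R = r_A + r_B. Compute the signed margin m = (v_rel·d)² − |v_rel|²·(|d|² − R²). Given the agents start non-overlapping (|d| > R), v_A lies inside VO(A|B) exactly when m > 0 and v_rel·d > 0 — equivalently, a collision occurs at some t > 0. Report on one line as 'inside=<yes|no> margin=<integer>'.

d = (-18, -4),  |d|² = 340;  R = 4+8 = 12,  c = 340−12² = 196
v_rel = (-10, 0),  |v_rel|² = 100;  v_rel·d = (-10)·(-18) + (0)·(-4) = 180
100·t² − 360·t + 196 = 0  ⇒  m = 180² − 100·196 = 12800
m = 12800 > 0,  v_rel·d = 180 > 0  ⇒  inside

inside=yes margin=12800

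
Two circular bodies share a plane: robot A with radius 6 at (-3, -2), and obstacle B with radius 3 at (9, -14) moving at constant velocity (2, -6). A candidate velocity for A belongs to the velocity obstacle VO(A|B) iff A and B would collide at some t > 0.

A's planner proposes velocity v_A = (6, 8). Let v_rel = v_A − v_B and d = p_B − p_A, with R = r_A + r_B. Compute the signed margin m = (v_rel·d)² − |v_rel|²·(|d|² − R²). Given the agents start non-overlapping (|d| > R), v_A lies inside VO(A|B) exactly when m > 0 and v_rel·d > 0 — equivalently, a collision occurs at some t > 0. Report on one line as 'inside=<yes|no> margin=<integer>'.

d = (12, -12),  |d|² = 288;  R = 6+3 = 9,  c = 288−9² = 207
v_rel = (4, 14),  |v_rel|² = 212;  v_rel·d = (4)·(12) + (14)·(-12) = -120
212·t² + 240·t + 207 = 0  ⇒  m = (-120)² − 212·207 = -29484
m = -29484 < 0,  v_rel·d = -120 < 0  ⇒  outside

inside=no margin=-29484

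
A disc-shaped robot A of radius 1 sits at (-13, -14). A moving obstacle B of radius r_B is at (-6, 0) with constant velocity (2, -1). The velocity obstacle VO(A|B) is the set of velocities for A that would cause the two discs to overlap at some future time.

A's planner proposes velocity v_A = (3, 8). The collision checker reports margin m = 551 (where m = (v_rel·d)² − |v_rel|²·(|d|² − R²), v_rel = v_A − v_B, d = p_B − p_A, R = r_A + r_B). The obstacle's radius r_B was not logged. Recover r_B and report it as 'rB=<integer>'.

m = 551
d = (7, 14);  v_rel = (1, 9),  |v_rel|² = 82
v_rel×d = (1)·(14) − (9)·(7) = -49
since m = R²·82 − (-49)²:  R² = (2401 + 551) / 82 = 36
R = √36 = 6  ⇒  r_B = 6 − 1 = 5

rB=5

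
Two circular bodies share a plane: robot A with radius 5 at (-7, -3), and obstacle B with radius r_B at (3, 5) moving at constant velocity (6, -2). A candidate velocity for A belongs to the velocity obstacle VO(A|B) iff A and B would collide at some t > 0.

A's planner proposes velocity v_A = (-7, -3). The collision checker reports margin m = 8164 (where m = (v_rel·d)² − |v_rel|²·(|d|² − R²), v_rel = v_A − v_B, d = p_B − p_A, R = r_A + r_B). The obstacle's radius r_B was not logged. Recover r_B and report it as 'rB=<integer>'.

m = 8164
d = (10, 8);  v_rel = (-13, -1),  |v_rel|² = 170
v_rel×d = (-13)·(8) − (-1)·(10) = -94
since m = R²·170 − (-94)²:  R² = (8836 + 8164) / 170 = 100
R = √100 = 10  ⇒  r_B = 10 − 5 = 5

rB=5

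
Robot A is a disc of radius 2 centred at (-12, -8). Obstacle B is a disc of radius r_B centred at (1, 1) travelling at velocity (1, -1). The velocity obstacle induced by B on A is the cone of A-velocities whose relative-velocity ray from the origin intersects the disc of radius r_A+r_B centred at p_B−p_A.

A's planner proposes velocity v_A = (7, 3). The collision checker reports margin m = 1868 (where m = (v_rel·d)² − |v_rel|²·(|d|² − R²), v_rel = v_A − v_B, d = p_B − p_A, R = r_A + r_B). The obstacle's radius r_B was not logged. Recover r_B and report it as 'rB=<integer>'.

m = 1868
d = (13, 9);  v_rel = (6, 4),  |v_rel|² = 52
v_rel×d = (6)·(9) − (4)·(13) = 2
since m = R²·52 − 2²:  R² = (4 + 1868) / 52 = 36
R = √36 = 6  ⇒  r_B = 6 − 2 = 4

rB=4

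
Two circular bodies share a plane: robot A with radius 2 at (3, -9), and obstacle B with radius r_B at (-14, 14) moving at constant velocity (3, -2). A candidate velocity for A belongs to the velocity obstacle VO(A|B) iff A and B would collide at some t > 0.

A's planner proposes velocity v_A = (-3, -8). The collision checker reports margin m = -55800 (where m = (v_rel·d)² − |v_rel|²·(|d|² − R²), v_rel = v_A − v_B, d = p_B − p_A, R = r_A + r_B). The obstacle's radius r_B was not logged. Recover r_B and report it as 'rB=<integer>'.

m = -55800
d = (-17, 23);  v_rel = (-6, -6),  |v_rel|² = 72
v_rel×d = (-6)·(23) − (-6)·(-17) = -240
since m = R²·72 − (-240)²:  R² = (57600 + -55800) / 72 = 25
R = √25 = 5  ⇒  r_B = 5 − 2 = 3

rB=3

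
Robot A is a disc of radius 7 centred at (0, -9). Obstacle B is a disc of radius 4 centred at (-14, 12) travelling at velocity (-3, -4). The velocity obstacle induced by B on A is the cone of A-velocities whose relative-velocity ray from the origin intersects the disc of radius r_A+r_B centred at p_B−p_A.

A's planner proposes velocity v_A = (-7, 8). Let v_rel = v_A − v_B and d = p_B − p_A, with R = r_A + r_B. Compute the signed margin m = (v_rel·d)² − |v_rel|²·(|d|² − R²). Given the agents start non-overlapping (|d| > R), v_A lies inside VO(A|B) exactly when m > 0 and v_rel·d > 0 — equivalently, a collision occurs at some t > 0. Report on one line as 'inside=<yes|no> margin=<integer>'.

d = (-14, 21),  |d|² = 637;  R = 7+4 = 11,  c = 637−11² = 516
v_rel = (-4, 12),  |v_rel|² = 160;  v_rel·d = (-4)·(-14) + (12)·(21) = 308
160·t² − 616·t + 516 = 0  ⇒  m = 308² − 160·516 = 12304
m = 12304 > 0,  v_rel·d = 308 > 0  ⇒  inside

inside=yes margin=12304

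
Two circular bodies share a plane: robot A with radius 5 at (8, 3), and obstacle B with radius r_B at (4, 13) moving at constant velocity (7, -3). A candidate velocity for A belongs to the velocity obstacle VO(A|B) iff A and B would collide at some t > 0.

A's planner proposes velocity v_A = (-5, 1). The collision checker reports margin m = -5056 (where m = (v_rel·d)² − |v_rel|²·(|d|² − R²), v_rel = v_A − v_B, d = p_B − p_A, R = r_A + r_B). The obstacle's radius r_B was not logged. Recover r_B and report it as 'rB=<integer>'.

m = -5056
d = (-4, 10);  v_rel = (-12, 4),  |v_rel|² = 160
v_rel×d = (-12)·(10) − (4)·(-4) = -104
since m = R²·160 − (-104)²:  R² = (10816 + -5056) / 160 = 36
R = √36 = 6  ⇒  r_B = 6 − 5 = 1

rB=1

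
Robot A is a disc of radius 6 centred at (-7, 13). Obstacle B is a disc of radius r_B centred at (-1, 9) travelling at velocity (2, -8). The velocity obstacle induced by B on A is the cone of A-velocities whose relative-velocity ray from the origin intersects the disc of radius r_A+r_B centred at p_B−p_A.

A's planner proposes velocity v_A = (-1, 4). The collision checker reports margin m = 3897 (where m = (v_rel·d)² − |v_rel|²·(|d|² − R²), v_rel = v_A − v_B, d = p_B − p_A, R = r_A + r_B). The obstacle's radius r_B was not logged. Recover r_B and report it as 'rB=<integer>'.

m = 3897
d = (6, -4);  v_rel = (-3, 12),  |v_rel|² = 153
v_rel×d = (-3)·(-4) − (12)·(6) = -60
since m = R²·153 − (-60)²:  R² = (3600 + 3897) / 153 = 49
R = √49 = 7  ⇒  r_B = 7 − 6 = 1

rB=1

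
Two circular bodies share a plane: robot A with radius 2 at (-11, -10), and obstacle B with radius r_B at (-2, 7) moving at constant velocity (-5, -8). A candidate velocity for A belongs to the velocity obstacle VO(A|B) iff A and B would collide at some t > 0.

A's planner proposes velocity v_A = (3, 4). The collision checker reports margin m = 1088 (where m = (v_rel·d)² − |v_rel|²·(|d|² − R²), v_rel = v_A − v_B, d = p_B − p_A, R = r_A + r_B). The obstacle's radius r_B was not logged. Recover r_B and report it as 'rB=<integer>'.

m = 1088
d = (9, 17);  v_rel = (8, 12),  |v_rel|² = 208
v_rel×d = (8)·(17) − (12)·(9) = 28
since m = R²·208 − 28²:  R² = (784 + 1088) / 208 = 9
R = √9 = 3  ⇒  r_B = 3 − 2 = 1

rB=1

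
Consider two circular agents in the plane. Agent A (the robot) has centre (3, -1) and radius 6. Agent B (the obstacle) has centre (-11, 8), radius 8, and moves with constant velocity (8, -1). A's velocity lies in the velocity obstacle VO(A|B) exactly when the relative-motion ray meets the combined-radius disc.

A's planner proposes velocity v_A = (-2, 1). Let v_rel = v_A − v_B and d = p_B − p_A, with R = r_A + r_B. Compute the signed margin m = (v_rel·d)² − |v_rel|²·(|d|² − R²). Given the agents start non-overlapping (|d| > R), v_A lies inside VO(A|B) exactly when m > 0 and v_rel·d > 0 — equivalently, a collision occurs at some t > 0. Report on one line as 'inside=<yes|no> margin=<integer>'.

d = (-14, 9),  |d|² = 277;  R = 6+8 = 14,  c = 277−14² = 81
v_rel = (-10, 2),  |v_rel|² = 104;  v_rel·d = (-10)·(-14) + (2)·(9) = 158
104·t² − 316·t + 81 = 0  ⇒  m = 158² − 104·81 = 16540
m = 16540 > 0,  v_rel·d = 158 > 0  ⇒  inside

inside=yes margin=16540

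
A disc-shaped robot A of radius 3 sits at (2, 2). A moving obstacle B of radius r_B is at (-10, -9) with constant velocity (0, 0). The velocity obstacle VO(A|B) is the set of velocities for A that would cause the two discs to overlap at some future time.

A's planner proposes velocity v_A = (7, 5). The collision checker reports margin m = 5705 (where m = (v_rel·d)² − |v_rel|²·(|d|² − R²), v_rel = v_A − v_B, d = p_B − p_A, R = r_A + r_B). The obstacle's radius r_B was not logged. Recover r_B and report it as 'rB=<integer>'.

m = 5705
d = (-12, -11);  v_rel = (7, 5),  |v_rel|² = 74
v_rel×d = (7)·(-11) − (5)·(-12) = -17
since m = R²·74 − (-17)²:  R² = (289 + 5705) / 74 = 81
R = √81 = 9  ⇒  r_B = 9 − 3 = 6

rB=6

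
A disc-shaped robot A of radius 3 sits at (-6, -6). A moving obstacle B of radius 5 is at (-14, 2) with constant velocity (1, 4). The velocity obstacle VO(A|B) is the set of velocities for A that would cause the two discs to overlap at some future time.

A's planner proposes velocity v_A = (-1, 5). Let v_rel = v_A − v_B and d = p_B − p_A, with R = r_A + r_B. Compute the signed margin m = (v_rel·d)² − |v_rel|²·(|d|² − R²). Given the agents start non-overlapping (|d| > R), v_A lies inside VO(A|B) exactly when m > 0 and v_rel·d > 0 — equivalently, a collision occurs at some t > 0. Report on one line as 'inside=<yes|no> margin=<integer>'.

d = (-8, 8),  |d|² = 128;  R = 3+5 = 8,  c = 128−8² = 64
v_rel = (-2, 1),  |v_rel|² = 5;  v_rel·d = (-2)·(-8) + (1)·(8) = 24
5·t² − 48·t + 64 = 0  ⇒  m = 24² − 5·64 = 256
m = 256 > 0,  v_rel·d = 24 > 0  ⇒  inside

inside=yes margin=256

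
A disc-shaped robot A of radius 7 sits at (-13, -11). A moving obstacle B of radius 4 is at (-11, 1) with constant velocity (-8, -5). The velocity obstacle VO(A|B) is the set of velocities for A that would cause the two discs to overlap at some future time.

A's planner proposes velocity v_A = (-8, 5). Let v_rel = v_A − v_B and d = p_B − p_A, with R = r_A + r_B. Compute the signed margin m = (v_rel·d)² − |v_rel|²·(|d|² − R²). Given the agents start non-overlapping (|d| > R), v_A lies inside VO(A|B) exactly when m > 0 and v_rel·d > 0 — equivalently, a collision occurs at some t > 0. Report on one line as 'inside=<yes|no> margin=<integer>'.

d = (2, 12),  |d|² = 148;  R = 7+4 = 11,  c = 148−11² = 27
v_rel = (0, 10),  |v_rel|² = 100;  v_rel·d = (0)·(2) + (10)·(12) = 120
100·t² − 240·t + 27 = 0  ⇒  m = 120² − 100·27 = 11700
m = 11700 > 0,  v_rel·d = 120 > 0  ⇒  inside

inside=yes margin=11700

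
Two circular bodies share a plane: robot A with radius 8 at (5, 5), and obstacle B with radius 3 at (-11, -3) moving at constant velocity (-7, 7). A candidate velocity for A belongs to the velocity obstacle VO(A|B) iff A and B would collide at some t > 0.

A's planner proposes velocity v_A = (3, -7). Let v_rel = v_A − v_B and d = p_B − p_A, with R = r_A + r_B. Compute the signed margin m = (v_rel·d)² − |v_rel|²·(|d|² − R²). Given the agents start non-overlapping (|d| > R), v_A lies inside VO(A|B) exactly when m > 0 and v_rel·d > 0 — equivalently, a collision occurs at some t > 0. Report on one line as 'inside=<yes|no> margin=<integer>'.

d = (-16, -8),  |d|² = 320;  R = 8+3 = 11,  c = 320−11² = 199
v_rel = (10, -14),  |v_rel|² = 296;  v_rel·d = (10)·(-16) + (-14)·(-8) = -48
296·t² + 96·t + 199 = 0  ⇒  m = (-48)² − 296·199 = -56600
m = -56600 < 0,  v_rel·d = -48 < 0  ⇒  outside

inside=no margin=-56600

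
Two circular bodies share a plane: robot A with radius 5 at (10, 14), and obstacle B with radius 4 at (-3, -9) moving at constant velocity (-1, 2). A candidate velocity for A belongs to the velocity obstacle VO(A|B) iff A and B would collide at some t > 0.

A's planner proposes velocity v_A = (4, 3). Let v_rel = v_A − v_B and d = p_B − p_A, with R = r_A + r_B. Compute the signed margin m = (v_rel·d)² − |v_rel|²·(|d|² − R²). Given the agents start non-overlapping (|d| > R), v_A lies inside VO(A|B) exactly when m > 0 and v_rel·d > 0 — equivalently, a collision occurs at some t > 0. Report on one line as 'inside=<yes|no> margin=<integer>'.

d = (-13, -23),  |d|² = 698;  R = 5+4 = 9,  c = 698−9² = 617
v_rel = (5, 1),  |v_rel|² = 26;  v_rel·d = (5)·(-13) + (1)·(-23) = -88
26·t² + 176·t + 617 = 0  ⇒  m = (-88)² − 26·617 = -8298
m = -8298 < 0,  v_rel·d = -88 < 0  ⇒  outside

inside=no margin=-8298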